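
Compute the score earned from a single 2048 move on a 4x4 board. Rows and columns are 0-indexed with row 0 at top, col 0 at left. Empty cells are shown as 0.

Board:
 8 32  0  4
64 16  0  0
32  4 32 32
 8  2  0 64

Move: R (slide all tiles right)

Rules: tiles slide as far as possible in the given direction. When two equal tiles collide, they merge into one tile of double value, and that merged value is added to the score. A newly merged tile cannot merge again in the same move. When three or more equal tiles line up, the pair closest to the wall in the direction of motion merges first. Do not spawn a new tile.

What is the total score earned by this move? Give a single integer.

Slide right:
row 0: [8, 32, 0, 4] -> [0, 8, 32, 4]  score +0 (running 0)
row 1: [64, 16, 0, 0] -> [0, 0, 64, 16]  score +0 (running 0)
row 2: [32, 4, 32, 32] -> [0, 32, 4, 64]  score +64 (running 64)
row 3: [8, 2, 0, 64] -> [0, 8, 2, 64]  score +0 (running 64)
Board after move:
 0  8 32  4
 0  0 64 16
 0 32  4 64
 0  8  2 64

Answer: 64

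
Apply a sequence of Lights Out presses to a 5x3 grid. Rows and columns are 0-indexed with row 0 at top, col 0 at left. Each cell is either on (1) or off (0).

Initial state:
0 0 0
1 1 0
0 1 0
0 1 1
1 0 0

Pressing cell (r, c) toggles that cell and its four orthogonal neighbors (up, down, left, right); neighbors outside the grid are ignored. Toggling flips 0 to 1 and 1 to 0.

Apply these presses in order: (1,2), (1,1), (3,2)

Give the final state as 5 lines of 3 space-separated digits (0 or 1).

After press 1 at (1,2):
0 0 1
1 0 1
0 1 1
0 1 1
1 0 0

After press 2 at (1,1):
0 1 1
0 1 0
0 0 1
0 1 1
1 0 0

After press 3 at (3,2):
0 1 1
0 1 0
0 0 0
0 0 0
1 0 1

Answer: 0 1 1
0 1 0
0 0 0
0 0 0
1 0 1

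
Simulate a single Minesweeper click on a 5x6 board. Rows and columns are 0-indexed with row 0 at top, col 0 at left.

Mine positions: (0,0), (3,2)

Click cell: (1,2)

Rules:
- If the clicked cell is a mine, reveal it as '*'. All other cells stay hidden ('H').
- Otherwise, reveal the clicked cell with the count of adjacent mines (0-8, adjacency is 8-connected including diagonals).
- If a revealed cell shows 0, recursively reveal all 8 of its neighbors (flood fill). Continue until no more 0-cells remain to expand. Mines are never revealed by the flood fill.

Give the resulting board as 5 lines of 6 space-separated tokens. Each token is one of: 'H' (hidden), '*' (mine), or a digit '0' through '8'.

H 1 0 0 0 0
H 1 0 0 0 0
H 1 1 1 0 0
H H H 1 0 0
H H H 1 0 0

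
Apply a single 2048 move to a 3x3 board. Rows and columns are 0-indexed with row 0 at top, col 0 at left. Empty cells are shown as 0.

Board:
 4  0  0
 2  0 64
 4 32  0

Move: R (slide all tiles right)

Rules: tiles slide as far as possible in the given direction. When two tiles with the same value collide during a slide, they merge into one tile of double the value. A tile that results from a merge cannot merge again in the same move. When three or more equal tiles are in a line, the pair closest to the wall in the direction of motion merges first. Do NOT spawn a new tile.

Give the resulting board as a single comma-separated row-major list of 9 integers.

Slide right:
row 0: [4, 0, 0] -> [0, 0, 4]
row 1: [2, 0, 64] -> [0, 2, 64]
row 2: [4, 32, 0] -> [0, 4, 32]

Answer: 0, 0, 4, 0, 2, 64, 0, 4, 32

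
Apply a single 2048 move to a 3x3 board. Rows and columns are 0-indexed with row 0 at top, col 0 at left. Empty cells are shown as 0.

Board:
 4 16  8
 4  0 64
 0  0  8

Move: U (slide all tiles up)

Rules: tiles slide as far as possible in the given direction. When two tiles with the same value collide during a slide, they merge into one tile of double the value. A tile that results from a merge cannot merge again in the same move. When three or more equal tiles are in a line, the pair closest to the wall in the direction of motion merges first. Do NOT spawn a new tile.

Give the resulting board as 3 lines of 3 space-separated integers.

Slide up:
col 0: [4, 4, 0] -> [8, 0, 0]
col 1: [16, 0, 0] -> [16, 0, 0]
col 2: [8, 64, 8] -> [8, 64, 8]

Answer:  8 16  8
 0  0 64
 0  0  8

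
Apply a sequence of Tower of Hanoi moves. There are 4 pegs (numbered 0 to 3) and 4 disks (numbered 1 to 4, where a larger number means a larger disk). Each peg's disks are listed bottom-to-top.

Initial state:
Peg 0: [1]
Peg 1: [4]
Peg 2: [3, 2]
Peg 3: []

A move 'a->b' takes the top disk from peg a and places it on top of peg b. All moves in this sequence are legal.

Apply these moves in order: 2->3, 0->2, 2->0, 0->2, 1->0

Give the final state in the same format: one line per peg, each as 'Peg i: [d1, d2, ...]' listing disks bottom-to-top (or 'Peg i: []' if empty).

After move 1 (2->3):
Peg 0: [1]
Peg 1: [4]
Peg 2: [3]
Peg 3: [2]

After move 2 (0->2):
Peg 0: []
Peg 1: [4]
Peg 2: [3, 1]
Peg 3: [2]

After move 3 (2->0):
Peg 0: [1]
Peg 1: [4]
Peg 2: [3]
Peg 3: [2]

After move 4 (0->2):
Peg 0: []
Peg 1: [4]
Peg 2: [3, 1]
Peg 3: [2]

After move 5 (1->0):
Peg 0: [4]
Peg 1: []
Peg 2: [3, 1]
Peg 3: [2]

Answer: Peg 0: [4]
Peg 1: []
Peg 2: [3, 1]
Peg 3: [2]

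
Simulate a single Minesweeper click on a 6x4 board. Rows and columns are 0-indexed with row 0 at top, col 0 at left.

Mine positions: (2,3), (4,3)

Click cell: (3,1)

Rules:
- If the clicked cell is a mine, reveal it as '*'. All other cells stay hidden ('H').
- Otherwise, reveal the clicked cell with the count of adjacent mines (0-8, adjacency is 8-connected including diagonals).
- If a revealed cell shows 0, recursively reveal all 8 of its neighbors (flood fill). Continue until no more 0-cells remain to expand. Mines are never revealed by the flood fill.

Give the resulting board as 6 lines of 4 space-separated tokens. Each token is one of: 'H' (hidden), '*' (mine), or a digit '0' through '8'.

0 0 0 0
0 0 1 1
0 0 1 H
0 0 2 H
0 0 1 H
0 0 1 H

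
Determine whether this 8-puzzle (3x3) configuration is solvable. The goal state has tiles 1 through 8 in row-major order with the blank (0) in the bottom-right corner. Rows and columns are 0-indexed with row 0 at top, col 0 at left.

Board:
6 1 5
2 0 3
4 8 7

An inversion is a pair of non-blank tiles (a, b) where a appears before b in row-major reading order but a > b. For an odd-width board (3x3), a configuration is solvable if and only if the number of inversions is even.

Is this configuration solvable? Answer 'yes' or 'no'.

Inversions (pairs i<j in row-major order where tile[i] > tile[j] > 0): 9
9 is odd, so the puzzle is not solvable.

Answer: no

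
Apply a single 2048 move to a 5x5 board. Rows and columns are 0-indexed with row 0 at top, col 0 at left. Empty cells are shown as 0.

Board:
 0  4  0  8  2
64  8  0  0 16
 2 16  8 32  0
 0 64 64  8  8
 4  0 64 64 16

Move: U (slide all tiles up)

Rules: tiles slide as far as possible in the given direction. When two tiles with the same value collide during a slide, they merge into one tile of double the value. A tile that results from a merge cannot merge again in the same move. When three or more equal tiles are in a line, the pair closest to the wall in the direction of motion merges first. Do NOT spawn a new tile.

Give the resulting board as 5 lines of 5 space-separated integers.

Slide up:
col 0: [0, 64, 2, 0, 4] -> [64, 2, 4, 0, 0]
col 1: [4, 8, 16, 64, 0] -> [4, 8, 16, 64, 0]
col 2: [0, 0, 8, 64, 64] -> [8, 128, 0, 0, 0]
col 3: [8, 0, 32, 8, 64] -> [8, 32, 8, 64, 0]
col 4: [2, 16, 0, 8, 16] -> [2, 16, 8, 16, 0]

Answer:  64   4   8   8   2
  2   8 128  32  16
  4  16   0   8   8
  0  64   0  64  16
  0   0   0   0   0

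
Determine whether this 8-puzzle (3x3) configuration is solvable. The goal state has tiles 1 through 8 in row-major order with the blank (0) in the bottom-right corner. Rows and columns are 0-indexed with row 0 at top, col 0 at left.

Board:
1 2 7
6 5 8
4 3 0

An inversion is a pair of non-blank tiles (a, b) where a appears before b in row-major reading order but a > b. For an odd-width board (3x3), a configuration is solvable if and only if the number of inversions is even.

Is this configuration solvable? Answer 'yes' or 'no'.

Inversions (pairs i<j in row-major order where tile[i] > tile[j] > 0): 12
12 is even, so the puzzle is solvable.

Answer: yes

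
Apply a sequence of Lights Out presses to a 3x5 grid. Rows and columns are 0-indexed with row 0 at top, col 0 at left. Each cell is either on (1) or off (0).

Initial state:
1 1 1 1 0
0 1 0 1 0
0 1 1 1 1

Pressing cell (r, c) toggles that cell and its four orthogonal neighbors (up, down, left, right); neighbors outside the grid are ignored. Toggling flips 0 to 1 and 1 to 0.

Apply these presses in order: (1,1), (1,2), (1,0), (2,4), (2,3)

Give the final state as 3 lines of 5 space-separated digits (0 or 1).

After press 1 at (1,1):
1 0 1 1 0
1 0 1 1 0
0 0 1 1 1

After press 2 at (1,2):
1 0 0 1 0
1 1 0 0 0
0 0 0 1 1

After press 3 at (1,0):
0 0 0 1 0
0 0 0 0 0
1 0 0 1 1

After press 4 at (2,4):
0 0 0 1 0
0 0 0 0 1
1 0 0 0 0

After press 5 at (2,3):
0 0 0 1 0
0 0 0 1 1
1 0 1 1 1

Answer: 0 0 0 1 0
0 0 0 1 1
1 0 1 1 1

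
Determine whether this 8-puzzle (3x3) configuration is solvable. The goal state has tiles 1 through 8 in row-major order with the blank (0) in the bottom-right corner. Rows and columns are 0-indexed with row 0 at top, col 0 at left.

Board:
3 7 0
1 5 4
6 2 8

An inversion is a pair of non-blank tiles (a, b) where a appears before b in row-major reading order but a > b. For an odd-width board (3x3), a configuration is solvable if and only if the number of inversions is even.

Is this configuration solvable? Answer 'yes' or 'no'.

Inversions (pairs i<j in row-major order where tile[i] > tile[j] > 0): 11
11 is odd, so the puzzle is not solvable.

Answer: no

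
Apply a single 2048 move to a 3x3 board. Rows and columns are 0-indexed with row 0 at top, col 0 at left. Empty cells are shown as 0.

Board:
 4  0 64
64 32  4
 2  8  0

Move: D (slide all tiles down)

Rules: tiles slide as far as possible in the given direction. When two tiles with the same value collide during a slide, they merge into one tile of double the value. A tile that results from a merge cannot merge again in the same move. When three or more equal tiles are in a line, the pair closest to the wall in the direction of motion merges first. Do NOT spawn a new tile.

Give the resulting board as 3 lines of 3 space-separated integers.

Answer:  4  0  0
64 32 64
 2  8  4

Derivation:
Slide down:
col 0: [4, 64, 2] -> [4, 64, 2]
col 1: [0, 32, 8] -> [0, 32, 8]
col 2: [64, 4, 0] -> [0, 64, 4]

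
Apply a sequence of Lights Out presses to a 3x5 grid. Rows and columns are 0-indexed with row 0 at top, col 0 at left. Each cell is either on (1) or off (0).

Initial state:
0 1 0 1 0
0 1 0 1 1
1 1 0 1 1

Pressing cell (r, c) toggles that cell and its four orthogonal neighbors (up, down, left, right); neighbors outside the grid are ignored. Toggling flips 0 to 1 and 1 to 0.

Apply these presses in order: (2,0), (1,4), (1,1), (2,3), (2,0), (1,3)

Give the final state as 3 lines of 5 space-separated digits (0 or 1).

After press 1 at (2,0):
0 1 0 1 0
1 1 0 1 1
0 0 0 1 1

After press 2 at (1,4):
0 1 0 1 1
1 1 0 0 0
0 0 0 1 0

After press 3 at (1,1):
0 0 0 1 1
0 0 1 0 0
0 1 0 1 0

After press 4 at (2,3):
0 0 0 1 1
0 0 1 1 0
0 1 1 0 1

After press 5 at (2,0):
0 0 0 1 1
1 0 1 1 0
1 0 1 0 1

After press 6 at (1,3):
0 0 0 0 1
1 0 0 0 1
1 0 1 1 1

Answer: 0 0 0 0 1
1 0 0 0 1
1 0 1 1 1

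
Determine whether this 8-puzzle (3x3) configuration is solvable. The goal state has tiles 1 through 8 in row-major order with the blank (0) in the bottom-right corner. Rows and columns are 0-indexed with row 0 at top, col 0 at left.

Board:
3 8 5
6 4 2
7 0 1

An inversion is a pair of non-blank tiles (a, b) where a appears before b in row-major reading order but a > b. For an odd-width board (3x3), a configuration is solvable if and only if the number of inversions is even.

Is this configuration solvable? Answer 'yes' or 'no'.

Answer: yes

Derivation:
Inversions (pairs i<j in row-major order where tile[i] > tile[j] > 0): 18
18 is even, so the puzzle is solvable.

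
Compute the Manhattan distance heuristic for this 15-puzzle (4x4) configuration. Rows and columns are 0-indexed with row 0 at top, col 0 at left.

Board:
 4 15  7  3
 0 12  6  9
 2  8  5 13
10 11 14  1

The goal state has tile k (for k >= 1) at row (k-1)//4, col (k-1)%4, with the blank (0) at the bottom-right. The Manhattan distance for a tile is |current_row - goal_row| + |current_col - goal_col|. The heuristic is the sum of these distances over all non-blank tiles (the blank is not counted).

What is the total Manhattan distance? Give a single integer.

Tile 4: at (0,0), goal (0,3), distance |0-0|+|0-3| = 3
Tile 15: at (0,1), goal (3,2), distance |0-3|+|1-2| = 4
Tile 7: at (0,2), goal (1,2), distance |0-1|+|2-2| = 1
Tile 3: at (0,3), goal (0,2), distance |0-0|+|3-2| = 1
Tile 12: at (1,1), goal (2,3), distance |1-2|+|1-3| = 3
Tile 6: at (1,2), goal (1,1), distance |1-1|+|2-1| = 1
Tile 9: at (1,3), goal (2,0), distance |1-2|+|3-0| = 4
Tile 2: at (2,0), goal (0,1), distance |2-0|+|0-1| = 3
Tile 8: at (2,1), goal (1,3), distance |2-1|+|1-3| = 3
Tile 5: at (2,2), goal (1,0), distance |2-1|+|2-0| = 3
Tile 13: at (2,3), goal (3,0), distance |2-3|+|3-0| = 4
Tile 10: at (3,0), goal (2,1), distance |3-2|+|0-1| = 2
Tile 11: at (3,1), goal (2,2), distance |3-2|+|1-2| = 2
Tile 14: at (3,2), goal (3,1), distance |3-3|+|2-1| = 1
Tile 1: at (3,3), goal (0,0), distance |3-0|+|3-0| = 6
Sum: 3 + 4 + 1 + 1 + 3 + 1 + 4 + 3 + 3 + 3 + 4 + 2 + 2 + 1 + 6 = 41

Answer: 41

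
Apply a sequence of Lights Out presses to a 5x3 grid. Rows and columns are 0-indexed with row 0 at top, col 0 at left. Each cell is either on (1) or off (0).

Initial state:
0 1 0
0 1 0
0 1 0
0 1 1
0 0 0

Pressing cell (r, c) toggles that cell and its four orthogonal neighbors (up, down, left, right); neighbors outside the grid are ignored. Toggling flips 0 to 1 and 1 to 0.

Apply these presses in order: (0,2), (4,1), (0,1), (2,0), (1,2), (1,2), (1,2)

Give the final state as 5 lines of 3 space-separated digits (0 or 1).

Answer: 1 1 1
1 1 0
1 0 1
1 0 1
1 1 1

Derivation:
After press 1 at (0,2):
0 0 1
0 1 1
0 1 0
0 1 1
0 0 0

After press 2 at (4,1):
0 0 1
0 1 1
0 1 0
0 0 1
1 1 1

After press 3 at (0,1):
1 1 0
0 0 1
0 1 0
0 0 1
1 1 1

After press 4 at (2,0):
1 1 0
1 0 1
1 0 0
1 0 1
1 1 1

After press 5 at (1,2):
1 1 1
1 1 0
1 0 1
1 0 1
1 1 1

After press 6 at (1,2):
1 1 0
1 0 1
1 0 0
1 0 1
1 1 1

After press 7 at (1,2):
1 1 1
1 1 0
1 0 1
1 0 1
1 1 1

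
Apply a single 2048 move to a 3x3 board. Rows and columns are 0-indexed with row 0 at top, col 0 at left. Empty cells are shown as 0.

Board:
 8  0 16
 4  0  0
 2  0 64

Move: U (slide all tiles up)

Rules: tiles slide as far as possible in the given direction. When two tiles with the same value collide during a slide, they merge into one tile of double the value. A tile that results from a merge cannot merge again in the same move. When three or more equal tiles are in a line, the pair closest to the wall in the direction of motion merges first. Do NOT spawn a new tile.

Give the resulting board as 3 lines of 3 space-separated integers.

Slide up:
col 0: [8, 4, 2] -> [8, 4, 2]
col 1: [0, 0, 0] -> [0, 0, 0]
col 2: [16, 0, 64] -> [16, 64, 0]

Answer:  8  0 16
 4  0 64
 2  0  0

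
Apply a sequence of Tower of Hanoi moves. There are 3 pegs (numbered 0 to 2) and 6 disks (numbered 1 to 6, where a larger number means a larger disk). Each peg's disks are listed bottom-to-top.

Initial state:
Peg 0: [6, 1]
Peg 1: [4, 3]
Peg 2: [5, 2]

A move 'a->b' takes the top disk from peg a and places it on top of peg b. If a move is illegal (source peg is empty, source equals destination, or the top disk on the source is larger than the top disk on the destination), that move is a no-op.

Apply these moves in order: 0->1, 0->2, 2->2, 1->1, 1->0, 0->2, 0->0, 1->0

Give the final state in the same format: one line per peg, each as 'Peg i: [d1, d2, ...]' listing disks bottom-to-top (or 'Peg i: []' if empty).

Answer: Peg 0: [6, 3]
Peg 1: [4]
Peg 2: [5, 2, 1]

Derivation:
After move 1 (0->1):
Peg 0: [6]
Peg 1: [4, 3, 1]
Peg 2: [5, 2]

After move 2 (0->2):
Peg 0: [6]
Peg 1: [4, 3, 1]
Peg 2: [5, 2]

After move 3 (2->2):
Peg 0: [6]
Peg 1: [4, 3, 1]
Peg 2: [5, 2]

After move 4 (1->1):
Peg 0: [6]
Peg 1: [4, 3, 1]
Peg 2: [5, 2]

After move 5 (1->0):
Peg 0: [6, 1]
Peg 1: [4, 3]
Peg 2: [5, 2]

After move 6 (0->2):
Peg 0: [6]
Peg 1: [4, 3]
Peg 2: [5, 2, 1]

After move 7 (0->0):
Peg 0: [6]
Peg 1: [4, 3]
Peg 2: [5, 2, 1]

After move 8 (1->0):
Peg 0: [6, 3]
Peg 1: [4]
Peg 2: [5, 2, 1]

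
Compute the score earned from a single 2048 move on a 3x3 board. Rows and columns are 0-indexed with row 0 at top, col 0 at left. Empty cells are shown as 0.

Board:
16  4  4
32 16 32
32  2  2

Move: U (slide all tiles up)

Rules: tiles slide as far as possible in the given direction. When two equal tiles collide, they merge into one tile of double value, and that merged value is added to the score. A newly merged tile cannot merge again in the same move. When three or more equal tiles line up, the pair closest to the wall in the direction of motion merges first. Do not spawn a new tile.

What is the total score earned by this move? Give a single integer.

Slide up:
col 0: [16, 32, 32] -> [16, 64, 0]  score +64 (running 64)
col 1: [4, 16, 2] -> [4, 16, 2]  score +0 (running 64)
col 2: [4, 32, 2] -> [4, 32, 2]  score +0 (running 64)
Board after move:
16  4  4
64 16 32
 0  2  2

Answer: 64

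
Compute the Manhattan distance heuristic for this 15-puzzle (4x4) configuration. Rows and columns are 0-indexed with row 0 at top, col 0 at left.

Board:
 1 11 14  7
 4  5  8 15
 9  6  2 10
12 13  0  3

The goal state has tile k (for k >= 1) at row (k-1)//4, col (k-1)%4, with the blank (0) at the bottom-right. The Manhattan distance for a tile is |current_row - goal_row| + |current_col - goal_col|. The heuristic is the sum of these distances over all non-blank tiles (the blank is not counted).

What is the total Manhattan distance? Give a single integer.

Tile 1: at (0,0), goal (0,0), distance |0-0|+|0-0| = 0
Tile 11: at (0,1), goal (2,2), distance |0-2|+|1-2| = 3
Tile 14: at (0,2), goal (3,1), distance |0-3|+|2-1| = 4
Tile 7: at (0,3), goal (1,2), distance |0-1|+|3-2| = 2
Tile 4: at (1,0), goal (0,3), distance |1-0|+|0-3| = 4
Tile 5: at (1,1), goal (1,0), distance |1-1|+|1-0| = 1
Tile 8: at (1,2), goal (1,3), distance |1-1|+|2-3| = 1
Tile 15: at (1,3), goal (3,2), distance |1-3|+|3-2| = 3
Tile 9: at (2,0), goal (2,0), distance |2-2|+|0-0| = 0
Tile 6: at (2,1), goal (1,1), distance |2-1|+|1-1| = 1
Tile 2: at (2,2), goal (0,1), distance |2-0|+|2-1| = 3
Tile 10: at (2,3), goal (2,1), distance |2-2|+|3-1| = 2
Tile 12: at (3,0), goal (2,3), distance |3-2|+|0-3| = 4
Tile 13: at (3,1), goal (3,0), distance |3-3|+|1-0| = 1
Tile 3: at (3,3), goal (0,2), distance |3-0|+|3-2| = 4
Sum: 0 + 3 + 4 + 2 + 4 + 1 + 1 + 3 + 0 + 1 + 3 + 2 + 4 + 1 + 4 = 33

Answer: 33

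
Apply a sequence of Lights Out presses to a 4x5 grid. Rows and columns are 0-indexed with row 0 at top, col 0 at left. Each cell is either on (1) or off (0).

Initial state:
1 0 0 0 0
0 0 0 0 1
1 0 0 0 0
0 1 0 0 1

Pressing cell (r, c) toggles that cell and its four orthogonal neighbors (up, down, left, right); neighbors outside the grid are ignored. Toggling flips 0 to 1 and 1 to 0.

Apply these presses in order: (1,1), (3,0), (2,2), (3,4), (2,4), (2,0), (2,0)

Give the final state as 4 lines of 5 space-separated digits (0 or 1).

Answer: 1 1 0 0 0
1 1 0 0 0
0 0 1 0 0
1 0 1 1 1

Derivation:
After press 1 at (1,1):
1 1 0 0 0
1 1 1 0 1
1 1 0 0 0
0 1 0 0 1

After press 2 at (3,0):
1 1 0 0 0
1 1 1 0 1
0 1 0 0 0
1 0 0 0 1

After press 3 at (2,2):
1 1 0 0 0
1 1 0 0 1
0 0 1 1 0
1 0 1 0 1

After press 4 at (3,4):
1 1 0 0 0
1 1 0 0 1
0 0 1 1 1
1 0 1 1 0

After press 5 at (2,4):
1 1 0 0 0
1 1 0 0 0
0 0 1 0 0
1 0 1 1 1

After press 6 at (2,0):
1 1 0 0 0
0 1 0 0 0
1 1 1 0 0
0 0 1 1 1

After press 7 at (2,0):
1 1 0 0 0
1 1 0 0 0
0 0 1 0 0
1 0 1 1 1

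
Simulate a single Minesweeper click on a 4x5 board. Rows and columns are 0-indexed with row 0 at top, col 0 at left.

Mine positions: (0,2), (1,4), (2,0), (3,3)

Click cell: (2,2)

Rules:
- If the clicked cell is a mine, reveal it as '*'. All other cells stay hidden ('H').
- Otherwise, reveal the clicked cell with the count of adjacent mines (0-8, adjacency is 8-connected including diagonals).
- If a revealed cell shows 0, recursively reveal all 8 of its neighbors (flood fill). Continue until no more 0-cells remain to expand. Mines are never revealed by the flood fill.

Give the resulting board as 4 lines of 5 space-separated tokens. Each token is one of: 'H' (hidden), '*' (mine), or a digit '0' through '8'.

H H H H H
H H H H H
H H 1 H H
H H H H H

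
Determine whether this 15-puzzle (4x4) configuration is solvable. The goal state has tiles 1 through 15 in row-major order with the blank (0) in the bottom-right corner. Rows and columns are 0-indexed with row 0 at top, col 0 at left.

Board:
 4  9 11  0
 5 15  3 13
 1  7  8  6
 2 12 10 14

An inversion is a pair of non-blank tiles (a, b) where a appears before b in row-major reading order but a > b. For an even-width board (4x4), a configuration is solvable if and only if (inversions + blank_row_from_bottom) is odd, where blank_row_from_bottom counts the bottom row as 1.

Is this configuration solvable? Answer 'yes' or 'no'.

Answer: no

Derivation:
Inversions: 46
Blank is in row 0 (0-indexed from top), which is row 4 counting from the bottom (bottom = 1).
46 + 4 = 50, which is even, so the puzzle is not solvable.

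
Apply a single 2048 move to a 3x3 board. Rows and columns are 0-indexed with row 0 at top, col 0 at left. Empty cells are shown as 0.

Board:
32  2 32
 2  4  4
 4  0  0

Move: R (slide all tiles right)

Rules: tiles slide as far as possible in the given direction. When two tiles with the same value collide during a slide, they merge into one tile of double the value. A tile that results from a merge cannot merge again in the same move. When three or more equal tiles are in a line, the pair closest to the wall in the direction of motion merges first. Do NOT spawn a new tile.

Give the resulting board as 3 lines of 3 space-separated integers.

Slide right:
row 0: [32, 2, 32] -> [32, 2, 32]
row 1: [2, 4, 4] -> [0, 2, 8]
row 2: [4, 0, 0] -> [0, 0, 4]

Answer: 32  2 32
 0  2  8
 0  0  4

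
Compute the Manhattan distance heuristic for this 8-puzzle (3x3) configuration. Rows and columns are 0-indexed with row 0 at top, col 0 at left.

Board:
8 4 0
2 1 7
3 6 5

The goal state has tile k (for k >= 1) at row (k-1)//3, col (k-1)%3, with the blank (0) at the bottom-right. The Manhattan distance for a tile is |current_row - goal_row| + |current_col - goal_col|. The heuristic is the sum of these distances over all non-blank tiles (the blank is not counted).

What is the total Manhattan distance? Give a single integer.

Tile 8: at (0,0), goal (2,1), distance |0-2|+|0-1| = 3
Tile 4: at (0,1), goal (1,0), distance |0-1|+|1-0| = 2
Tile 2: at (1,0), goal (0,1), distance |1-0|+|0-1| = 2
Tile 1: at (1,1), goal (0,0), distance |1-0|+|1-0| = 2
Tile 7: at (1,2), goal (2,0), distance |1-2|+|2-0| = 3
Tile 3: at (2,0), goal (0,2), distance |2-0|+|0-2| = 4
Tile 6: at (2,1), goal (1,2), distance |2-1|+|1-2| = 2
Tile 5: at (2,2), goal (1,1), distance |2-1|+|2-1| = 2
Sum: 3 + 2 + 2 + 2 + 3 + 4 + 2 + 2 = 20

Answer: 20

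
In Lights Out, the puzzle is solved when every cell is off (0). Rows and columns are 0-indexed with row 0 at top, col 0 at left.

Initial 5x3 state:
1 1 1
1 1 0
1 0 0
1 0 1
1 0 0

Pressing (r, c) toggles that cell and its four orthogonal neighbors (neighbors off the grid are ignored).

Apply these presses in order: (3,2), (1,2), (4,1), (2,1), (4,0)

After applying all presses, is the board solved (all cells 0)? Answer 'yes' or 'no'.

After press 1 at (3,2):
1 1 1
1 1 0
1 0 1
1 1 0
1 0 1

After press 2 at (1,2):
1 1 0
1 0 1
1 0 0
1 1 0
1 0 1

After press 3 at (4,1):
1 1 0
1 0 1
1 0 0
1 0 0
0 1 0

After press 4 at (2,1):
1 1 0
1 1 1
0 1 1
1 1 0
0 1 0

After press 5 at (4,0):
1 1 0
1 1 1
0 1 1
0 1 0
1 0 0

Lights still on: 9

Answer: no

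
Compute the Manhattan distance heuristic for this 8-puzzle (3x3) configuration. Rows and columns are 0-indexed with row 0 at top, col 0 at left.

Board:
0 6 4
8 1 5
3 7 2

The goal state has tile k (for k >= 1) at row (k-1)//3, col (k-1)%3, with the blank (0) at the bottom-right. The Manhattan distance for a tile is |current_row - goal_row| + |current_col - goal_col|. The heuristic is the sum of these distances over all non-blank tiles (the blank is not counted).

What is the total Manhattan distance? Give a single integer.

Answer: 18

Derivation:
Tile 6: (0,1)->(1,2) = 2
Tile 4: (0,2)->(1,0) = 3
Tile 8: (1,0)->(2,1) = 2
Tile 1: (1,1)->(0,0) = 2
Tile 5: (1,2)->(1,1) = 1
Tile 3: (2,0)->(0,2) = 4
Tile 7: (2,1)->(2,0) = 1
Tile 2: (2,2)->(0,1) = 3
Sum: 2 + 3 + 2 + 2 + 1 + 4 + 1 + 3 = 18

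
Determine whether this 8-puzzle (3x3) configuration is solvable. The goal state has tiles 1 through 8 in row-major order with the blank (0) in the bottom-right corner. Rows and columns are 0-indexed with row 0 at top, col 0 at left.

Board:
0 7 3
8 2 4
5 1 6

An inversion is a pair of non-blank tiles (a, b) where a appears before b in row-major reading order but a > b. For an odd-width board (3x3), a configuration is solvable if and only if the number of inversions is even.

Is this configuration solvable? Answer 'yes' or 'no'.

Answer: yes

Derivation:
Inversions (pairs i<j in row-major order where tile[i] > tile[j] > 0): 16
16 is even, so the puzzle is solvable.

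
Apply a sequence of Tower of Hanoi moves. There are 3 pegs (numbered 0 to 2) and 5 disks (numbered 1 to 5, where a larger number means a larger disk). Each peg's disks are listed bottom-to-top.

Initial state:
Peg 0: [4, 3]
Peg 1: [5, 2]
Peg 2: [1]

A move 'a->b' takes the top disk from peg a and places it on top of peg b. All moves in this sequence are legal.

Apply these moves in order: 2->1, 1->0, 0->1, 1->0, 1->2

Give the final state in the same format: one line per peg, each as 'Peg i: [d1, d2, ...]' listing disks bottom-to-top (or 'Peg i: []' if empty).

Answer: Peg 0: [4, 3, 1]
Peg 1: [5]
Peg 2: [2]

Derivation:
After move 1 (2->1):
Peg 0: [4, 3]
Peg 1: [5, 2, 1]
Peg 2: []

After move 2 (1->0):
Peg 0: [4, 3, 1]
Peg 1: [5, 2]
Peg 2: []

After move 3 (0->1):
Peg 0: [4, 3]
Peg 1: [5, 2, 1]
Peg 2: []

After move 4 (1->0):
Peg 0: [4, 3, 1]
Peg 1: [5, 2]
Peg 2: []

After move 5 (1->2):
Peg 0: [4, 3, 1]
Peg 1: [5]
Peg 2: [2]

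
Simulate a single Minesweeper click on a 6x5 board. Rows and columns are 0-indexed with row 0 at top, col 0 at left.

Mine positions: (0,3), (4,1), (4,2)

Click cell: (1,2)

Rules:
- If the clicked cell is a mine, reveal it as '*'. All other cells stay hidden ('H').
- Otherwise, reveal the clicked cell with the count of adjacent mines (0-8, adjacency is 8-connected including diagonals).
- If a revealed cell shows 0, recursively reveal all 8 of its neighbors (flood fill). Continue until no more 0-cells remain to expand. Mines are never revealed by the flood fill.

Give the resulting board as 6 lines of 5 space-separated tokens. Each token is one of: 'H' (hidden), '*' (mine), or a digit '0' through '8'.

H H H H H
H H 1 H H
H H H H H
H H H H H
H H H H H
H H H H H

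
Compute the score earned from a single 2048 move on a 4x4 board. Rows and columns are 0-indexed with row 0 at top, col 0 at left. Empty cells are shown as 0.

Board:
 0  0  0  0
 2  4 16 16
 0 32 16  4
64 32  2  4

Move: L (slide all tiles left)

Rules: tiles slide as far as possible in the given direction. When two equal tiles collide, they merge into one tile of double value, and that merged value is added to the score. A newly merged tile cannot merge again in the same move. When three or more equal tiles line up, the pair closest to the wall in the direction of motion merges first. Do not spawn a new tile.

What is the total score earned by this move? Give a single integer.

Answer: 32

Derivation:
Slide left:
row 0: [0, 0, 0, 0] -> [0, 0, 0, 0]  score +0 (running 0)
row 1: [2, 4, 16, 16] -> [2, 4, 32, 0]  score +32 (running 32)
row 2: [0, 32, 16, 4] -> [32, 16, 4, 0]  score +0 (running 32)
row 3: [64, 32, 2, 4] -> [64, 32, 2, 4]  score +0 (running 32)
Board after move:
 0  0  0  0
 2  4 32  0
32 16  4  0
64 32  2  4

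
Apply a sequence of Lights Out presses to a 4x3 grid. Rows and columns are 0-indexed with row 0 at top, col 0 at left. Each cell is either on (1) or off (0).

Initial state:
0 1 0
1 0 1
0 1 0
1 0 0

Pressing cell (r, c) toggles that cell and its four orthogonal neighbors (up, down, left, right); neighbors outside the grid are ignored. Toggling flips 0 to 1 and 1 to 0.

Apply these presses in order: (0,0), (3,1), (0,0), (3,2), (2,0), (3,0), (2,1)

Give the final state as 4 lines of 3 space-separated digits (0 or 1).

Answer: 0 1 0
0 1 1
1 0 0
0 0 0

Derivation:
After press 1 at (0,0):
1 0 0
0 0 1
0 1 0
1 0 0

After press 2 at (3,1):
1 0 0
0 0 1
0 0 0
0 1 1

After press 3 at (0,0):
0 1 0
1 0 1
0 0 0
0 1 1

After press 4 at (3,2):
0 1 0
1 0 1
0 0 1
0 0 0

After press 5 at (2,0):
0 1 0
0 0 1
1 1 1
1 0 0

After press 6 at (3,0):
0 1 0
0 0 1
0 1 1
0 1 0

After press 7 at (2,1):
0 1 0
0 1 1
1 0 0
0 0 0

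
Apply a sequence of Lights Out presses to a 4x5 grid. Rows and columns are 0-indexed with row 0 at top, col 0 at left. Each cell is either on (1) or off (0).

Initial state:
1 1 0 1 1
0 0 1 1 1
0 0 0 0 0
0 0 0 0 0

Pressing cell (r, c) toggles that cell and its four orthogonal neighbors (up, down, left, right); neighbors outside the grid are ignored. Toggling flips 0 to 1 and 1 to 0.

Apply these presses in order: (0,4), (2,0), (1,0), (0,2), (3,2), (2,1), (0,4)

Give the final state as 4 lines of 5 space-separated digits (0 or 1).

After press 1 at (0,4):
1 1 0 0 0
0 0 1 1 0
0 0 0 0 0
0 0 0 0 0

After press 2 at (2,0):
1 1 0 0 0
1 0 1 1 0
1 1 0 0 0
1 0 0 0 0

After press 3 at (1,0):
0 1 0 0 0
0 1 1 1 0
0 1 0 0 0
1 0 0 0 0

After press 4 at (0,2):
0 0 1 1 0
0 1 0 1 0
0 1 0 0 0
1 0 0 0 0

After press 5 at (3,2):
0 0 1 1 0
0 1 0 1 0
0 1 1 0 0
1 1 1 1 0

After press 6 at (2,1):
0 0 1 1 0
0 0 0 1 0
1 0 0 0 0
1 0 1 1 0

After press 7 at (0,4):
0 0 1 0 1
0 0 0 1 1
1 0 0 0 0
1 0 1 1 0

Answer: 0 0 1 0 1
0 0 0 1 1
1 0 0 0 0
1 0 1 1 0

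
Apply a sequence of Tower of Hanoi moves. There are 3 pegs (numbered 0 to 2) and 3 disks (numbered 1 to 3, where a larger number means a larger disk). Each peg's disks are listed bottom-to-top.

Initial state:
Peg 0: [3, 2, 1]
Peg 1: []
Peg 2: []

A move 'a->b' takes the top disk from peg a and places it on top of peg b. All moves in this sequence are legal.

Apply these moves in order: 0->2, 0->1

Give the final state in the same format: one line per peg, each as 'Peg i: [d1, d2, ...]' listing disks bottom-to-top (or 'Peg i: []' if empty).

Answer: Peg 0: [3]
Peg 1: [2]
Peg 2: [1]

Derivation:
After move 1 (0->2):
Peg 0: [3, 2]
Peg 1: []
Peg 2: [1]

After move 2 (0->1):
Peg 0: [3]
Peg 1: [2]
Peg 2: [1]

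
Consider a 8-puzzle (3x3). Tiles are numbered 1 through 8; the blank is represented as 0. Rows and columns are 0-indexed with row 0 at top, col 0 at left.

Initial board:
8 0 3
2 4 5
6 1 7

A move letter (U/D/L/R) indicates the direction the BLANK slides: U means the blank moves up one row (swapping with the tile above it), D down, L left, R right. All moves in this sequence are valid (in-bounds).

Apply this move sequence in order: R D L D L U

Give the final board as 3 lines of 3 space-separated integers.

Answer: 8 3 5
0 1 4
2 6 7

Derivation:
After move 1 (R):
8 3 0
2 4 5
6 1 7

After move 2 (D):
8 3 5
2 4 0
6 1 7

After move 3 (L):
8 3 5
2 0 4
6 1 7

After move 4 (D):
8 3 5
2 1 4
6 0 7

After move 5 (L):
8 3 5
2 1 4
0 6 7

After move 6 (U):
8 3 5
0 1 4
2 6 7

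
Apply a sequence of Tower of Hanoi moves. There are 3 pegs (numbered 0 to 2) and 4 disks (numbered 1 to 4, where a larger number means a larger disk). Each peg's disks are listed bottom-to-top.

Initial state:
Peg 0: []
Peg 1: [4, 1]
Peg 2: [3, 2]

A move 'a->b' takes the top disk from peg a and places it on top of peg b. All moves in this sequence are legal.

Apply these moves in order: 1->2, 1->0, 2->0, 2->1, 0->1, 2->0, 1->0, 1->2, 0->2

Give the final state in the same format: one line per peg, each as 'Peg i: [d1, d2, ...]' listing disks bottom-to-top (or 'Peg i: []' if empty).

Answer: Peg 0: [4, 3]
Peg 1: []
Peg 2: [2, 1]

Derivation:
After move 1 (1->2):
Peg 0: []
Peg 1: [4]
Peg 2: [3, 2, 1]

After move 2 (1->0):
Peg 0: [4]
Peg 1: []
Peg 2: [3, 2, 1]

After move 3 (2->0):
Peg 0: [4, 1]
Peg 1: []
Peg 2: [3, 2]

After move 4 (2->1):
Peg 0: [4, 1]
Peg 1: [2]
Peg 2: [3]

After move 5 (0->1):
Peg 0: [4]
Peg 1: [2, 1]
Peg 2: [3]

After move 6 (2->0):
Peg 0: [4, 3]
Peg 1: [2, 1]
Peg 2: []

After move 7 (1->0):
Peg 0: [4, 3, 1]
Peg 1: [2]
Peg 2: []

After move 8 (1->2):
Peg 0: [4, 3, 1]
Peg 1: []
Peg 2: [2]

After move 9 (0->2):
Peg 0: [4, 3]
Peg 1: []
Peg 2: [2, 1]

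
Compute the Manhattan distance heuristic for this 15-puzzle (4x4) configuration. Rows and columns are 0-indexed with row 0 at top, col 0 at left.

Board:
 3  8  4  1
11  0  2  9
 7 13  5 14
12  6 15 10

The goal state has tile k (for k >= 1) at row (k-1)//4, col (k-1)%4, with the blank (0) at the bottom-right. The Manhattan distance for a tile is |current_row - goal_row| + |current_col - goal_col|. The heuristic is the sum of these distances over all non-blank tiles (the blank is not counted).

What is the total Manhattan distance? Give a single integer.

Tile 3: at (0,0), goal (0,2), distance |0-0|+|0-2| = 2
Tile 8: at (0,1), goal (1,3), distance |0-1|+|1-3| = 3
Tile 4: at (0,2), goal (0,3), distance |0-0|+|2-3| = 1
Tile 1: at (0,3), goal (0,0), distance |0-0|+|3-0| = 3
Tile 11: at (1,0), goal (2,2), distance |1-2|+|0-2| = 3
Tile 2: at (1,2), goal (0,1), distance |1-0|+|2-1| = 2
Tile 9: at (1,3), goal (2,0), distance |1-2|+|3-0| = 4
Tile 7: at (2,0), goal (1,2), distance |2-1|+|0-2| = 3
Tile 13: at (2,1), goal (3,0), distance |2-3|+|1-0| = 2
Tile 5: at (2,2), goal (1,0), distance |2-1|+|2-0| = 3
Tile 14: at (2,3), goal (3,1), distance |2-3|+|3-1| = 3
Tile 12: at (3,0), goal (2,3), distance |3-2|+|0-3| = 4
Tile 6: at (3,1), goal (1,1), distance |3-1|+|1-1| = 2
Tile 15: at (3,2), goal (3,2), distance |3-3|+|2-2| = 0
Tile 10: at (3,3), goal (2,1), distance |3-2|+|3-1| = 3
Sum: 2 + 3 + 1 + 3 + 3 + 2 + 4 + 3 + 2 + 3 + 3 + 4 + 2 + 0 + 3 = 38

Answer: 38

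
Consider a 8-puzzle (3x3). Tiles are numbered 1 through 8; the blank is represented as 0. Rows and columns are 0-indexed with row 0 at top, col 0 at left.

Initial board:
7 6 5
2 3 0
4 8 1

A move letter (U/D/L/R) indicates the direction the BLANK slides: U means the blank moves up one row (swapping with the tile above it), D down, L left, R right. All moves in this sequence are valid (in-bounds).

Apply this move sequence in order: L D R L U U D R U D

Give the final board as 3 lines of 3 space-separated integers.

After move 1 (L):
7 6 5
2 0 3
4 8 1

After move 2 (D):
7 6 5
2 8 3
4 0 1

After move 3 (R):
7 6 5
2 8 3
4 1 0

After move 4 (L):
7 6 5
2 8 3
4 0 1

After move 5 (U):
7 6 5
2 0 3
4 8 1

After move 6 (U):
7 0 5
2 6 3
4 8 1

After move 7 (D):
7 6 5
2 0 3
4 8 1

After move 8 (R):
7 6 5
2 3 0
4 8 1

After move 9 (U):
7 6 0
2 3 5
4 8 1

After move 10 (D):
7 6 5
2 3 0
4 8 1

Answer: 7 6 5
2 3 0
4 8 1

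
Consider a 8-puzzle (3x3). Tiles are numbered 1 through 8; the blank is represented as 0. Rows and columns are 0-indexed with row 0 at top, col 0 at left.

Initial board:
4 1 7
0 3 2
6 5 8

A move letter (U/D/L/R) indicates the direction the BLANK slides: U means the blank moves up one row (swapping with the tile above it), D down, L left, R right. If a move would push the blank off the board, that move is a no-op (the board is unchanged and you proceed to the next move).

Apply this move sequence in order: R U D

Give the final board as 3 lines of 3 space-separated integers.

Answer: 4 1 7
3 0 2
6 5 8

Derivation:
After move 1 (R):
4 1 7
3 0 2
6 5 8

After move 2 (U):
4 0 7
3 1 2
6 5 8

After move 3 (D):
4 1 7
3 0 2
6 5 8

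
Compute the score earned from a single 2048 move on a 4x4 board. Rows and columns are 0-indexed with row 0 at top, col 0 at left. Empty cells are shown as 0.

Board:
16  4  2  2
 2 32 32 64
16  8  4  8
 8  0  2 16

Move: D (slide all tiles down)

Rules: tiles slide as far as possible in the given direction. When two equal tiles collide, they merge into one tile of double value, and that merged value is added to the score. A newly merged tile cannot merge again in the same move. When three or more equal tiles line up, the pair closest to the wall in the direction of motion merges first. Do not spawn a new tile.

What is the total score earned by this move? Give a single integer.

Answer: 0

Derivation:
Slide down:
col 0: [16, 2, 16, 8] -> [16, 2, 16, 8]  score +0 (running 0)
col 1: [4, 32, 8, 0] -> [0, 4, 32, 8]  score +0 (running 0)
col 2: [2, 32, 4, 2] -> [2, 32, 4, 2]  score +0 (running 0)
col 3: [2, 64, 8, 16] -> [2, 64, 8, 16]  score +0 (running 0)
Board after move:
16  0  2  2
 2  4 32 64
16 32  4  8
 8  8  2 16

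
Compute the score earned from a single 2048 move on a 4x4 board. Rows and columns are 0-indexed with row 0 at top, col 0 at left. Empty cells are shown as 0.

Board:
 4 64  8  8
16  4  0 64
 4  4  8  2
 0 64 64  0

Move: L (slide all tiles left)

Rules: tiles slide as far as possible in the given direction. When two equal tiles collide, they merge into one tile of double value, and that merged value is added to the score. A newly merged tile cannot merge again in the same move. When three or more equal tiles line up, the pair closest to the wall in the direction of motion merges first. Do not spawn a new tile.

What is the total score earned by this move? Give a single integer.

Slide left:
row 0: [4, 64, 8, 8] -> [4, 64, 16, 0]  score +16 (running 16)
row 1: [16, 4, 0, 64] -> [16, 4, 64, 0]  score +0 (running 16)
row 2: [4, 4, 8, 2] -> [8, 8, 2, 0]  score +8 (running 24)
row 3: [0, 64, 64, 0] -> [128, 0, 0, 0]  score +128 (running 152)
Board after move:
  4  64  16   0
 16   4  64   0
  8   8   2   0
128   0   0   0

Answer: 152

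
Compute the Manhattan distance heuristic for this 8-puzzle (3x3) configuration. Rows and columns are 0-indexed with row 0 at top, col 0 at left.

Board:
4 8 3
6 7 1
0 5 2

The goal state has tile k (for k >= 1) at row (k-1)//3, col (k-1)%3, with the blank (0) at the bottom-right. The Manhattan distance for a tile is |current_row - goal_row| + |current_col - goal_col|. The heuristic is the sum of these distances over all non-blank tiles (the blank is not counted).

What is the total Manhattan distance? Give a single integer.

Answer: 14

Derivation:
Tile 4: (0,0)->(1,0) = 1
Tile 8: (0,1)->(2,1) = 2
Tile 3: (0,2)->(0,2) = 0
Tile 6: (1,0)->(1,2) = 2
Tile 7: (1,1)->(2,0) = 2
Tile 1: (1,2)->(0,0) = 3
Tile 5: (2,1)->(1,1) = 1
Tile 2: (2,2)->(0,1) = 3
Sum: 1 + 2 + 0 + 2 + 2 + 3 + 1 + 3 = 14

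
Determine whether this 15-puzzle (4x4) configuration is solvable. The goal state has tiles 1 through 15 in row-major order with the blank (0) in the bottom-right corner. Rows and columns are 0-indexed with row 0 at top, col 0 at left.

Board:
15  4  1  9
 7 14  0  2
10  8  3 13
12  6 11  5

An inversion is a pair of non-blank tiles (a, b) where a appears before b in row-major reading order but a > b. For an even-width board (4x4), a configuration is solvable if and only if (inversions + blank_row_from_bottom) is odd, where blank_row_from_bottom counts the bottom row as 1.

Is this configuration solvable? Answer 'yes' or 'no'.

Answer: yes

Derivation:
Inversions: 52
Blank is in row 1 (0-indexed from top), which is row 3 counting from the bottom (bottom = 1).
52 + 3 = 55, which is odd, so the puzzle is solvable.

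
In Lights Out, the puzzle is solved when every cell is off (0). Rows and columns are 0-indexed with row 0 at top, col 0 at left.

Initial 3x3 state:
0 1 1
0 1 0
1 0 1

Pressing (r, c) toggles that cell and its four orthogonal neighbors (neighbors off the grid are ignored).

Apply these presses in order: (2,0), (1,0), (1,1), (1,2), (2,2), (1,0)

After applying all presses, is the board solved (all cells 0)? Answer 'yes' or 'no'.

Answer: no

Derivation:
After press 1 at (2,0):
0 1 1
1 1 0
0 1 1

After press 2 at (1,0):
1 1 1
0 0 0
1 1 1

After press 3 at (1,1):
1 0 1
1 1 1
1 0 1

After press 4 at (1,2):
1 0 0
1 0 0
1 0 0

After press 5 at (2,2):
1 0 0
1 0 1
1 1 1

After press 6 at (1,0):
0 0 0
0 1 1
0 1 1

Lights still on: 4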